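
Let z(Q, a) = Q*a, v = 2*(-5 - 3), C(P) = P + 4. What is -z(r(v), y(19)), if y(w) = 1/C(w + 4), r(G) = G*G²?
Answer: 4096/27 ≈ 151.70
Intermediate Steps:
C(P) = 4 + P
v = -16 (v = 2*(-8) = -16)
r(G) = G³
y(w) = 1/(8 + w) (y(w) = 1/(4 + (w + 4)) = 1/(4 + (4 + w)) = 1/(8 + w))
-z(r(v), y(19)) = -(-16)³/(8 + 19) = -(-4096)/27 = -1*(-4096/27) = 4096/27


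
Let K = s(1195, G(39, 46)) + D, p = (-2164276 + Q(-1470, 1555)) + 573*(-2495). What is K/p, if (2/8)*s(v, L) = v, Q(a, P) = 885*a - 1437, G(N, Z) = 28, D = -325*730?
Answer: 116235/2448149 ≈ 0.047479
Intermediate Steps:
D = -237250
Q(a, P) = -1437 + 885*a
s(v, L) = 4*v
p = -4896298 (p = (-2164276 + (-1437 + 885*(-1470))) + 573*(-2495) = (-2164276 + (-1437 - 1300950)) - 1429635 = (-2164276 - 1302387) - 1429635 = -3466663 - 1429635 = -4896298)
K = -232470 (K = 4*1195 - 237250 = 4780 - 237250 = -232470)
K/p = -232470/(-4896298) = -232470*(-1/4896298) = 116235/2448149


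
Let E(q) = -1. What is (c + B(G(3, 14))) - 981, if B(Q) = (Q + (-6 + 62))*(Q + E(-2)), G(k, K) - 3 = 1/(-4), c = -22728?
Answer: -377699/16 ≈ -23606.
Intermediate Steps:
G(k, K) = 11/4 (G(k, K) = 3 + 1/(-4) = 3 - 1/4 = 11/4)
B(Q) = (-1 + Q)*(56 + Q) (B(Q) = (Q + (-6 + 62))*(Q - 1) = (Q + 56)*(-1 + Q) = (56 + Q)*(-1 + Q) = (-1 + Q)*(56 + Q))
(c + B(G(3, 14))) - 981 = (-22728 + (-56 + (11/4)**2 + 55*(11/4))) - 981 = (-22728 + (-56 + 121/16 + 605/4)) - 981 = (-22728 + 1645/16) - 981 = -362003/16 - 981 = -377699/16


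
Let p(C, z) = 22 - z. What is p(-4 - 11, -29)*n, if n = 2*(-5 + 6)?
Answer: 102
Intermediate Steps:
n = 2 (n = 2*1 = 2)
p(-4 - 11, -29)*n = (22 - 1*(-29))*2 = (22 + 29)*2 = 51*2 = 102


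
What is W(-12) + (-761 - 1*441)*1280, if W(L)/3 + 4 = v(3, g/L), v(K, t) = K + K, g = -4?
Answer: -1538554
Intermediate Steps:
v(K, t) = 2*K
W(L) = 6 (W(L) = -12 + 3*(2*3) = -12 + 3*6 = -12 + 18 = 6)
W(-12) + (-761 - 1*441)*1280 = 6 + (-761 - 1*441)*1280 = 6 + (-761 - 441)*1280 = 6 - 1202*1280 = 6 - 1538560 = -1538554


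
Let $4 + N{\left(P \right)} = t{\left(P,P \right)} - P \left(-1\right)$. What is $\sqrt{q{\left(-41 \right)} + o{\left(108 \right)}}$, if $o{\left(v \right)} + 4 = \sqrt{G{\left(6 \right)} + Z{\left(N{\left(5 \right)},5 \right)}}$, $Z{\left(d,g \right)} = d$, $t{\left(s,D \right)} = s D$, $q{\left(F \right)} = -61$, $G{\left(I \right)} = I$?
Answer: $\sqrt{-65 + 4 \sqrt{2}} \approx 7.7035 i$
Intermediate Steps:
$t{\left(s,D \right)} = D s$
$N{\left(P \right)} = -4 + P + P^{2}$ ($N{\left(P \right)} = -4 + \left(P P - P \left(-1\right)\right) = -4 + \left(P^{2} - - P\right) = -4 + \left(P^{2} + P\right) = -4 + \left(P + P^{2}\right) = -4 + P + P^{2}$)
$o{\left(v \right)} = -4 + 4 \sqrt{2}$ ($o{\left(v \right)} = -4 + \sqrt{6 + \left(-4 + 5 + 5^{2}\right)} = -4 + \sqrt{6 + \left(-4 + 5 + 25\right)} = -4 + \sqrt{6 + 26} = -4 + \sqrt{32} = -4 + 4 \sqrt{2}$)
$\sqrt{q{\left(-41 \right)} + o{\left(108 \right)}} = \sqrt{-61 - \left(4 - 4 \sqrt{2}\right)} = \sqrt{-65 + 4 \sqrt{2}}$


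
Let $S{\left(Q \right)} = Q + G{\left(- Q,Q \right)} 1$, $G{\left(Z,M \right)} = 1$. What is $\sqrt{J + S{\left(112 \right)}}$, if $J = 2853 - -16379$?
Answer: $\sqrt{19345} \approx 139.09$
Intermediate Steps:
$J = 19232$ ($J = 2853 + 16379 = 19232$)
$S{\left(Q \right)} = 1 + Q$ ($S{\left(Q \right)} = Q + 1 \cdot 1 = Q + 1 = 1 + Q$)
$\sqrt{J + S{\left(112 \right)}} = \sqrt{19232 + \left(1 + 112\right)} = \sqrt{19232 + 113} = \sqrt{19345}$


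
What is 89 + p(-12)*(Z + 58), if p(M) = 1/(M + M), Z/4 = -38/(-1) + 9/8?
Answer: 1281/16 ≈ 80.063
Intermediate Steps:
Z = 313/2 (Z = 4*(-38/(-1) + 9/8) = 4*(-38*(-1) + 9*(⅛)) = 4*(38 + 9/8) = 4*(313/8) = 313/2 ≈ 156.50)
p(M) = 1/(2*M)
89 + p(-12)*(Z + 58) = 89 + ((½)/(-12))*(313/2 + 58) = 89 + ((½)*(-1/12))*(429/2) = 89 - 1/24*429/2 = 89 - 143/16 = 1281/16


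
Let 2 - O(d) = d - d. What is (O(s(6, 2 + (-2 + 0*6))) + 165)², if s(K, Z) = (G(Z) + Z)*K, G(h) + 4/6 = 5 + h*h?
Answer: 27889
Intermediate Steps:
G(h) = 13/3 + h² (G(h) = -⅔ + (5 + h*h) = -⅔ + (5 + h²) = 13/3 + h²)
s(K, Z) = K*(13/3 + Z + Z²) (s(K, Z) = ((13/3 + Z²) + Z)*K = (13/3 + Z + Z²)*K = K*(13/3 + Z + Z²))
O(d) = 2 (O(d) = 2 - (d - d) = 2 - 1*0 = 2 + 0 = 2)
(O(s(6, 2 + (-2 + 0*6))) + 165)² = (2 + 165)² = 167² = 27889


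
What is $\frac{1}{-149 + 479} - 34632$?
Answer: $- \frac{11428559}{330} \approx -34632.0$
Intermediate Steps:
$\frac{1}{-149 + 479} - 34632 = \frac{1}{330} - 34632 = - \frac{11428559}{330}$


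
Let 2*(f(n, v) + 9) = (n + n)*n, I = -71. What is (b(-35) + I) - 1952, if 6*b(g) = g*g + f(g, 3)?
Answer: -9697/6 ≈ -1616.2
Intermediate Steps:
f(n, v) = -9 + n² (f(n, v) = -9 + ((n + n)*n)/2 = -9 + ((2*n)*n)/2 = -9 + (2*n²)/2 = -9 + n²)
b(g) = -3/2 + g²/3 (b(g) = (g*g + (-9 + g²))/6 = (g² + (-9 + g²))/6 = (-9 + 2*g²)/6 = -3/2 + g²/3)
(b(-35) + I) - 1952 = ((-3/2 + (⅓)*(-35)²) - 71) - 1952 = ((-3/2 + (⅓)*1225) - 71) - 1952 = ((-3/2 + 1225/3) - 71) - 1952 = (2441/6 - 71) - 1952 = 2015/6 - 1952 = -9697/6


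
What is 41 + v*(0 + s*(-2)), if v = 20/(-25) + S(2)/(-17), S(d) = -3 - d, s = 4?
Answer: 3829/85 ≈ 45.047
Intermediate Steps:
v = -43/85 (v = 20/(-25) + (-3 - 1*2)/(-17) = 20*(-1/25) + (-3 - 2)*(-1/17) = -⅘ - 5*(-1/17) = -⅘ + 5/17 = -43/85 ≈ -0.50588)
41 + v*(0 + s*(-2)) = 41 - 43*(0 + 4*(-2))/85 = 41 - 43*(0 - 8)/85 = 41 - 43/85*(-8) = 41 + 344/85 = 3829/85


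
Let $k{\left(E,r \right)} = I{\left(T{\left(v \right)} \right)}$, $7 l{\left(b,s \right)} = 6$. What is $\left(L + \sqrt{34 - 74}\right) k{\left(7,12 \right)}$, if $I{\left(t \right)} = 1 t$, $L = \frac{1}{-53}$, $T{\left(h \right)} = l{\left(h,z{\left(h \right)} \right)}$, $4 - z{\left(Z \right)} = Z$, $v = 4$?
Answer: $- \frac{6}{371} + \frac{12 i \sqrt{10}}{7} \approx -0.016172 + 5.4211 i$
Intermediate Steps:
$z{\left(Z \right)} = 4 - Z$
$l{\left(b,s \right)} = \frac{6}{7}$ ($l{\left(b,s \right)} = \frac{1}{7} \cdot 6 = \frac{6}{7}$)
$T{\left(h \right)} = \frac{6}{7}$
$L = - \frac{1}{53} \approx -0.018868$
$I{\left(t \right)} = t$
$k{\left(E,r \right)} = \frac{6}{7}$
$\left(L + \sqrt{34 - 74}\right) k{\left(7,12 \right)} = \left(- \frac{1}{53} + \sqrt{34 - 74}\right) \frac{6}{7} = \left(- \frac{1}{53} + \sqrt{-40}\right) \frac{6}{7} = \left(- \frac{1}{53} + 2 i \sqrt{10}\right) \frac{6}{7} = - \frac{6}{371} + \frac{12 i \sqrt{10}}{7}$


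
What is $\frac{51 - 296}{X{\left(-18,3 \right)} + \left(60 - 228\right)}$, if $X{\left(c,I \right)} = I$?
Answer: $\frac{49}{33} \approx 1.4848$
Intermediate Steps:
$\frac{51 - 296}{X{\left(-18,3 \right)} + \left(60 - 228\right)} = \frac{51 - 296}{3 + \left(60 - 228\right)} = - \frac{245}{3 + \left(60 - 228\right)} = - \frac{245}{3 - 168} = - \frac{245}{-165} = \left(-245\right) \left(- \frac{1}{165}\right) = \frac{49}{33}$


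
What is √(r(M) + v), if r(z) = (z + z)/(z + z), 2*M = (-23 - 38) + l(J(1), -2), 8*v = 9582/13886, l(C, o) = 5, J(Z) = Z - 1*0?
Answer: √837811810/27772 ≈ 1.0422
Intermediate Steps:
J(Z) = Z (J(Z) = Z + 0 = Z)
v = 4791/55544 (v = (9582/13886)/8 = (9582*(1/13886))/8 = (⅛)*(4791/6943) = 4791/55544 ≈ 0.086256)
M = -28 (M = ((-23 - 38) + 5)/2 = (-61 + 5)/2 = (½)*(-56) = -28)
r(z) = 1 (r(z) = (2*z)/((2*z)) = (2*z)*(1/(2*z)) = 1)
√(r(M) + v) = √(1 + 4791/55544) = √(60335/55544) = √837811810/27772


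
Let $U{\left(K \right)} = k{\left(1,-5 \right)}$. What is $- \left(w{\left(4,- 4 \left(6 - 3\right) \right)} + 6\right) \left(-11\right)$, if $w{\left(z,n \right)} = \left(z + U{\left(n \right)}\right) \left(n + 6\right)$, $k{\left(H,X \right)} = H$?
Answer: $-264$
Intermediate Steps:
$U{\left(K \right)} = 1$
$w{\left(z,n \right)} = \left(1 + z\right) \left(6 + n\right)$ ($w{\left(z,n \right)} = \left(z + 1\right) \left(n + 6\right) = \left(1 + z\right) \left(6 + n\right)$)
$- \left(w{\left(4,- 4 \left(6 - 3\right) \right)} + 6\right) \left(-11\right) = - \left(\left(6 - 4 \left(6 - 3\right) + 6 \cdot 4 + - 4 \left(6 - 3\right) 4\right) + 6\right) \left(-11\right) = - \left(\left(6 - 12 + 24 + \left(-4\right) 3 \cdot 4\right) + 6\right) \left(-11\right) = - \left(\left(6 - 12 + 24 - 48\right) + 6\right) \left(-11\right) = - \left(-30 + 6\right) \left(-11\right) = - \left(-24\right) \left(-11\right) = \left(-1\right) 264 = -264$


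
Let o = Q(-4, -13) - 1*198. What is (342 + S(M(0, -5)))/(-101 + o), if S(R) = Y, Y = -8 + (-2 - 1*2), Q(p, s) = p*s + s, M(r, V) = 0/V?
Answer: -33/26 ≈ -1.2692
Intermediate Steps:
M(r, V) = 0
Q(p, s) = s + p*s
Y = -12 (Y = -8 + (-2 - 2) = -8 - 4 = -12)
S(R) = -12
o = -159 (o = -13*(1 - 4) - 1*198 = -13*(-3) - 198 = 39 - 198 = -159)
(342 + S(M(0, -5)))/(-101 + o) = (342 - 12)/(-101 - 159) = 330/(-260) = 330*(-1/260) = -33/26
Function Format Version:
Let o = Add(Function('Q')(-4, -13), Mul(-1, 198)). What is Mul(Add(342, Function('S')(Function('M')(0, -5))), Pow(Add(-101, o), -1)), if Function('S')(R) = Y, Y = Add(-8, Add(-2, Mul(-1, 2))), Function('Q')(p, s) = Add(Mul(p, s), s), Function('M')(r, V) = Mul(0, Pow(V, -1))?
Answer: Rational(-33, 26) ≈ -1.2692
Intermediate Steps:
Function('M')(r, V) = 0
Function('Q')(p, s) = Add(s, Mul(p, s))
Y = -12 (Y = Add(-8, Add(-2, -2)) = Add(-8, -4) = -12)
Function('S')(R) = -12
o = -159 (o = Add(Mul(-13, Add(1, -4)), Mul(-1, 198)) = Add(Mul(-13, -3), -198) = Add(39, -198) = -159)
Mul(Add(342, Function('S')(Function('M')(0, -5))), Pow(Add(-101, o), -1)) = Mul(Add(342, -12), Pow(Add(-101, -159), -1)) = Mul(330, Pow(-260, -1)) = Mul(330, Rational(-1, 260)) = Rational(-33, 26)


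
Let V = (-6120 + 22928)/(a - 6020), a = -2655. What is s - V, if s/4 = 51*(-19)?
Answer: -33607492/8675 ≈ -3874.1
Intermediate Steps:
s = -3876 (s = 4*(51*(-19)) = 4*(-969) = -3876)
V = -16808/8675 (V = (-6120 + 22928)/(-2655 - 6020) = 16808/(-8675) = 16808*(-1/8675) = -16808/8675 ≈ -1.9375)
s - V = -3876 - 1*(-16808/8675) = -3876 + 16808/8675 = -33607492/8675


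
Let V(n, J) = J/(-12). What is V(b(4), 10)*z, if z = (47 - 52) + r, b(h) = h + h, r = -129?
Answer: 335/3 ≈ 111.67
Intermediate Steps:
b(h) = 2*h
V(n, J) = -J/12 (V(n, J) = J*(-1/12) = -J/12)
z = -134 (z = (47 - 52) - 129 = -5 - 129 = -134)
V(b(4), 10)*z = -1/12*10*(-134) = -5/6*(-134) = 335/3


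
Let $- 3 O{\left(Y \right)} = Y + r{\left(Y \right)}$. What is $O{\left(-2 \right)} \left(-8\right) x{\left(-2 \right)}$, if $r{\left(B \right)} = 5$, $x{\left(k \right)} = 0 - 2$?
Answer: $-16$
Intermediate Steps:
$x{\left(k \right)} = -2$
$O{\left(Y \right)} = - \frac{5}{3} - \frac{Y}{3}$ ($O{\left(Y \right)} = - \frac{Y + 5}{3} = - \frac{5 + Y}{3} = - \frac{5}{3} - \frac{Y}{3}$)
$O{\left(-2 \right)} \left(-8\right) x{\left(-2 \right)} = \left(- \frac{5}{3} - - \frac{2}{3}\right) \left(-8\right) \left(-2\right) = \left(- \frac{5}{3} + \frac{2}{3}\right) \left(-8\right) \left(-2\right) = \left(-1\right) \left(-8\right) \left(-2\right) = 8 \left(-2\right) = -16$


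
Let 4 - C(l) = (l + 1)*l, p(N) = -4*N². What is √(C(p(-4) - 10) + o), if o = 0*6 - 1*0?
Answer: I*√5398 ≈ 73.471*I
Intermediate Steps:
C(l) = 4 - l*(1 + l) (C(l) = 4 - (l + 1)*l = 4 - (1 + l)*l = 4 - l*(1 + l))
o = 0 (o = 0 + 0 = 0)
√(C(p(-4) - 10) + o) = √((4 - (-4*(-4)² - 10) - (-4*(-4)² - 10)²) + 0) = √((4 - (-4*16 - 10) - (-4*16 - 10)²) + 0) = √((4 - (-64 - 10) - (-64 - 10)²) + 0) = √((4 - 1*(-74) - 1*(-74)²) + 0) = √((4 + 74 - 1*5476) + 0) = √((4 + 74 - 5476) + 0) = √(-5398 + 0) = √(-5398) = I*√5398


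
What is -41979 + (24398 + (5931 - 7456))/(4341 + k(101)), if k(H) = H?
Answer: -186447845/4442 ≈ -41974.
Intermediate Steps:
-41979 + (24398 + (5931 - 7456))/(4341 + k(101)) = -41979 + (24398 + (5931 - 7456))/(4341 + 101) = -41979 + (24398 - 1525)/4442 = -41979 + 22873*(1/4442) = -41979 + 22873/4442 = -186447845/4442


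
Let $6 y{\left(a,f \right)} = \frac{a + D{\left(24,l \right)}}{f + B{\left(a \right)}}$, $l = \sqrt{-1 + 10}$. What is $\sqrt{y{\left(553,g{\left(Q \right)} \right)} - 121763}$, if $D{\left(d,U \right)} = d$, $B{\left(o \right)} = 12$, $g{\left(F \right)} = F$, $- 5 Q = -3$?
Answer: $\frac{437 i \sqrt{10122}}{126} \approx 348.93 i$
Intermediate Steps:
$Q = \frac{3}{5}$ ($Q = \left(- \frac{1}{5}\right) \left(-3\right) = \frac{3}{5} \approx 0.6$)
$l = 3$ ($l = \sqrt{9} = 3$)
$y{\left(a,f \right)} = \frac{24 + a}{6 \left(12 + f\right)}$ ($y{\left(a,f \right)} = \frac{\left(a + 24\right) \frac{1}{f + 12}}{6} = \frac{\left(24 + a\right) \frac{1}{12 + f}}{6} = \frac{\frac{1}{12 + f} \left(24 + a\right)}{6} = \frac{24 + a}{6 \left(12 + f\right)}$)
$\sqrt{y{\left(553,g{\left(Q \right)} \right)} - 121763} = \sqrt{\frac{24 + 553}{6 \left(12 + \frac{3}{5}\right)} - 121763} = \sqrt{\frac{1}{6} \frac{1}{\frac{63}{5}} \cdot 577 - 121763} = \sqrt{\frac{1}{6} \cdot \frac{5}{63} \cdot 577 - 121763} = \sqrt{\frac{2885}{378} - 121763} = \sqrt{- \frac{46023529}{378}} = \frac{437 i \sqrt{10122}}{126}$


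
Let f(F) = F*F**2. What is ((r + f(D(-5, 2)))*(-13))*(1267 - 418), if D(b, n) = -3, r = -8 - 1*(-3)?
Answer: 353184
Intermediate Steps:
r = -5 (r = -8 + 3 = -5)
f(F) = F**3
((r + f(D(-5, 2)))*(-13))*(1267 - 418) = ((-5 + (-3)**3)*(-13))*(1267 - 418) = ((-5 - 27)*(-13))*849 = -32*(-13)*849 = 416*849 = 353184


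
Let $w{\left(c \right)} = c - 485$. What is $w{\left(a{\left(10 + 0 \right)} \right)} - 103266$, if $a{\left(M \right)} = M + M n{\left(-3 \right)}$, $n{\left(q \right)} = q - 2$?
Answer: $-103791$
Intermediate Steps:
$n{\left(q \right)} = -2 + q$
$a{\left(M \right)} = - 4 M$ ($a{\left(M \right)} = M + M \left(-2 - 3\right) = M + M \left(-5\right) = M - 5 M = - 4 M$)
$w{\left(c \right)} = -485 + c$
$w{\left(a{\left(10 + 0 \right)} \right)} - 103266 = \left(-485 - 4 \left(10 + 0\right)\right) - 103266 = \left(-485 - 40\right) - 103266 = -525 - 103266 = -103791$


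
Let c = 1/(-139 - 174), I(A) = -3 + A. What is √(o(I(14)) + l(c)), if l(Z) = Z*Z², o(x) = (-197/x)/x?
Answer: I*√1890791255190/1077659 ≈ 1.276*I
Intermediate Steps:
c = -1/313 (c = 1/(-313) = -1/313 ≈ -0.0031949)
o(x) = -197/x²
l(Z) = Z³
√(o(I(14)) + l(c)) = √(-197/(-3 + 14)² + (-1/313)³) = √(-197/11² - 1/30664297) = √(-197*1/121 - 1/30664297) = √(-197/121 - 1/30664297) = √(-6040866630/3710379937) = I*√1890791255190/1077659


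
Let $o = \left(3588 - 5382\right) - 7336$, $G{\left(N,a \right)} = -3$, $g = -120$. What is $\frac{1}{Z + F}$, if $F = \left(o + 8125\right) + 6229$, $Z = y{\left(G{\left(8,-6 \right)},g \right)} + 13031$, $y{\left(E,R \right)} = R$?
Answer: $\frac{1}{18135} \approx 5.5142 \cdot 10^{-5}$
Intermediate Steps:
$o = -9130$ ($o = -1794 - 7336 = -9130$)
$Z = 12911$ ($Z = -120 + 13031 = 12911$)
$F = 5224$ ($F = \left(-9130 + 8125\right) + 6229 = -1005 + 6229 = 5224$)
$\frac{1}{Z + F} = \frac{1}{12911 + 5224} = \frac{1}{18135}$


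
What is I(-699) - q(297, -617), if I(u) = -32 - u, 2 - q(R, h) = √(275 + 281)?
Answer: 665 + 2*√139 ≈ 688.58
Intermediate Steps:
q(R, h) = 2 - 2*√139 (q(R, h) = 2 - √(275 + 281) = 2 - √556 = 2 - 2*√139)
I(-699) - q(297, -617) = (-32 - 1*(-699)) - (2 - 2*√139) = (-32 + 699) + (-2 + 2*√139) = 667 + (-2 + 2*√139) = 665 + 2*√139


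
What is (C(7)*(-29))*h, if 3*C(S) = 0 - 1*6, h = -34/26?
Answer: -986/13 ≈ -75.846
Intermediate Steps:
h = -17/13 (h = -34*1/26 = -17/13 ≈ -1.3077)
C(S) = -2 (C(S) = (0 - 1*6)/3 = (0 - 6)/3 = (⅓)*(-6) = -2)
(C(7)*(-29))*h = -2*(-29)*(-17/13) = 58*(-17/13) = -986/13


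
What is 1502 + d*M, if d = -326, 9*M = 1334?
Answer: -421366/9 ≈ -46818.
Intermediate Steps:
M = 1334/9 (M = (1/9)*1334 = 1334/9 ≈ 148.22)
1502 + d*M = 1502 - 326*1334/9 = 1502 - 434884/9 = -421366/9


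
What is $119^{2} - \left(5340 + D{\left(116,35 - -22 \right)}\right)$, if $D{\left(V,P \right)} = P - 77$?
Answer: $8841$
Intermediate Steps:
$D{\left(V,P \right)} = -77 + P$ ($D{\left(V,P \right)} = P - 77 = -77 + P$)
$119^{2} - \left(5340 + D{\left(116,35 - -22 \right)}\right) = 119^{2} - \left(5340 + \left(-77 + \left(35 - -22\right)\right)\right) = 14161 - \left(5340 + \left(-77 + \left(35 + 22\right)\right)\right) = 14161 - \left(5340 + \left(-77 + 57\right)\right) = 14161 - \left(5340 - 20\right) = 14161 - 5320 = 8841$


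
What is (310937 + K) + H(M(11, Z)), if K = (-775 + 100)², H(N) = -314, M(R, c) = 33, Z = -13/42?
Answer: 766248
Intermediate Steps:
Z = -13/42 (Z = -13*1/42 = -13/42 ≈ -0.30952)
K = 455625 (K = (-675)² = 455625)
(310937 + K) + H(M(11, Z)) = (310937 + 455625) - 314 = 766562 - 314 = 766248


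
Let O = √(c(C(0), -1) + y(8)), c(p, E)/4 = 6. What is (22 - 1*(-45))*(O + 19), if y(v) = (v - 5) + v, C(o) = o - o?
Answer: 1273 + 67*√35 ≈ 1669.4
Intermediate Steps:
C(o) = 0
c(p, E) = 24 (c(p, E) = 4*6 = 24)
y(v) = -5 + 2*v (y(v) = (-5 + v) + v = -5 + 2*v)
O = √35 (O = √(24 + (-5 + 2*8)) = √(24 + (-5 + 16)) = √(24 + 11) = √35 ≈ 5.9161)
(22 - 1*(-45))*(O + 19) = (22 - 1*(-45))*(√35 + 19) = (22 + 45)*(19 + √35) = 67*(19 + √35) = 1273 + 67*√35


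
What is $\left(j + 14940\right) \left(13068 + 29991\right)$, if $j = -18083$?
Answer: $-135334437$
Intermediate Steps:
$\left(j + 14940\right) \left(13068 + 29991\right) = \left(-18083 + 14940\right) \left(13068 + 29991\right) = \left(-3143\right) 43059 = -135334437$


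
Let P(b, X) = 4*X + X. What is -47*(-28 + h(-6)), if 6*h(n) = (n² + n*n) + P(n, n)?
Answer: 987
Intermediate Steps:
P(b, X) = 5*X
h(n) = n²/3 + 5*n/6 (h(n) = ((n² + n*n) + 5*n)/6 = ((n² + n²) + 5*n)/6 = (2*n² + 5*n)/6 = n²/3 + 5*n/6)
-47*(-28 + h(-6)) = -47*(-28 + (⅙)*(-6)*(5 + 2*(-6))) = -47*(-28 + (⅙)*(-6)*(5 - 12)) = -47*(-28 + (⅙)*(-6)*(-7)) = -47*(-28 + 7) = -47*(-21) = 987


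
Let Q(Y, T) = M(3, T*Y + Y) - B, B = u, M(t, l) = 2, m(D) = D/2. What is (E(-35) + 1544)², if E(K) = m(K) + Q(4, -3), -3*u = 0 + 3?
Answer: 9357481/4 ≈ 2.3394e+6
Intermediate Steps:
m(D) = D/2 (m(D) = D*(½) = D/2)
u = -1 (u = -(0 + 3)/3 = -⅓*3 = -1)
B = -1
Q(Y, T) = 3 (Q(Y, T) = 2 - 1*(-1) = 2 + 1 = 3)
E(K) = 3 + K/2 (E(K) = K/2 + 3 = 3 + K/2)
(E(-35) + 1544)² = ((3 + (½)*(-35)) + 1544)² = ((3 - 35/2) + 1544)² = (-29/2 + 1544)² = (3059/2)² = 9357481/4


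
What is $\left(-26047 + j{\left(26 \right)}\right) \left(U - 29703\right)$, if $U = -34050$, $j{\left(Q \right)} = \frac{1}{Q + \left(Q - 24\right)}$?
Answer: $\frac{46496019195}{28} \approx 1.6606 \cdot 10^{9}$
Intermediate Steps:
$j{\left(Q \right)} = \frac{1}{-24 + 2 Q}$ ($j{\left(Q \right)} = \frac{1}{Q + \left(-24 + Q\right)} = \frac{1}{-24 + 2 Q}$)
$\left(-26047 + j{\left(26 \right)}\right) \left(U - 29703\right) = \left(-26047 + \frac{1}{2 \left(-12 + 26\right)}\right) \left(-34050 - 29703\right) = \left(-26047 + \frac{1}{2 \cdot 14}\right) \left(-63753\right) = \left(-26047 + \frac{1}{2} \cdot \frac{1}{14}\right) \left(-63753\right) = \left(-26047 + \frac{1}{28}\right) \left(-63753\right) = \left(- \frac{729315}{28}\right) \left(-63753\right) = \frac{46496019195}{28}$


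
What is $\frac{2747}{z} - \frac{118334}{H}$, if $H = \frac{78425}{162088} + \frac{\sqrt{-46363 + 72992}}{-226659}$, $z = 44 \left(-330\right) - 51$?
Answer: $- \frac{1126031567084835675277574844403}{4604085584807784511938579} - \frac{704667497832911796864 \sqrt{26629}}{315975951191255542649} \approx -2.4494 \cdot 10^{5}$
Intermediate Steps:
$z = -14571$ ($z = -14520 - 51 = -14571$)
$H = \frac{78425}{162088} - \frac{\sqrt{26629}}{226659}$ ($H = 78425 \cdot \frac{1}{162088} + \sqrt{26629} \left(- \frac{1}{226659}\right) = \frac{78425}{162088} - \frac{\sqrt{26629}}{226659} \approx 0.48312$)
$\frac{2747}{z} - \frac{118334}{H} = \frac{2747}{-14571} - \frac{118334}{\frac{78425}{162088} - \frac{\sqrt{26629}}{226659}} = 2747 \left(- \frac{1}{14571}\right) - \frac{118334}{\frac{78425}{162088} - \frac{\sqrt{26629}}{226659}} = - \frac{2747}{14571} - \frac{118334}{\frac{78425}{162088} - \frac{\sqrt{26629}}{226659}}$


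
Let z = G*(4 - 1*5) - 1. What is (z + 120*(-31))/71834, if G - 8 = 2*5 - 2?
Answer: -3737/71834 ≈ -0.052023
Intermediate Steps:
G = 16 (G = 8 + (2*5 - 2) = 8 + (10 - 2) = 8 + 8 = 16)
z = -17 (z = 16*(4 - 1*5) - 1 = 16*(4 - 5) - 1 = 16*(-1) - 1 = -16 - 1 = -17)
(z + 120*(-31))/71834 = (-17 + 120*(-31))/71834 = (-17 - 3720)*(1/71834) = -3737*1/71834 = -3737/71834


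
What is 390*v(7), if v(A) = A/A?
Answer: 390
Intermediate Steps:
v(A) = 1
390*v(7) = 390*1 = 390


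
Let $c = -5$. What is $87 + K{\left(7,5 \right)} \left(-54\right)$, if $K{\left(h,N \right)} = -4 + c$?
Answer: $573$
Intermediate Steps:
$K{\left(h,N \right)} = -9$ ($K{\left(h,N \right)} = -4 - 5 = -9$)
$87 + K{\left(7,5 \right)} \left(-54\right) = 87 - -486 = 87 + 486 = 573$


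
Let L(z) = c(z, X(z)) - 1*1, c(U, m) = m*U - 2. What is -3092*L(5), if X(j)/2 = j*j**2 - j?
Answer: -3701124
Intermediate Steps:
X(j) = -2*j + 2*j**3 (X(j) = 2*(j*j**2 - j) = 2*(j**3 - j) = -2*j + 2*j**3)
c(U, m) = -2 + U*m (c(U, m) = U*m - 2 = -2 + U*m)
L(z) = -3 + 2*z**2*(-1 + z**2) (L(z) = (-2 + z*(2*z*(-1 + z**2))) - 1*1 = (-2 + 2*z**2*(-1 + z**2)) - 1 = -3 + 2*z**2*(-1 + z**2))
-3092*L(5) = -3092*(-3 + 2*5**2*(-1 + 5**2)) = -3092*(-3 + 2*25*(-1 + 25)) = -3092*(-3 + 2*25*24) = -3092*(-3 + 1200) = -3092*1197 = -3701124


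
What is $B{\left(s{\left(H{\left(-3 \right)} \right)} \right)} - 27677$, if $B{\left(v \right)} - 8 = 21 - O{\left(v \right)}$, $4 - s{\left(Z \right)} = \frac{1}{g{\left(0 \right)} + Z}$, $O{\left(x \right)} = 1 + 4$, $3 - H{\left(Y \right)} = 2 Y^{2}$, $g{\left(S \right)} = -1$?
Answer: $-27653$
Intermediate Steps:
$H{\left(Y \right)} = 3 - 2 Y^{2}$
$O{\left(x \right)} = 5$
$s{\left(Z \right)} = 4 - \frac{1}{-1 + Z}$
$B{\left(v \right)} = 24$ ($B{\left(v \right)} = 8 + \left(21 - 5\right) = 8 + 16 = 24$)
$B{\left(s{\left(H{\left(-3 \right)} \right)} \right)} - 27677 = 24 - 27677 = -27653$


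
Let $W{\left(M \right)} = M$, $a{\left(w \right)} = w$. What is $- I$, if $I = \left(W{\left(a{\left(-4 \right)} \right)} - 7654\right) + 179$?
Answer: $7479$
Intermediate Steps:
$I = -7479$ ($I = \left(-4 - 7654\right) + 179 = -7658 + 179 = -7479$)
$- I = \left(-1\right) \left(-7479\right) = 7479$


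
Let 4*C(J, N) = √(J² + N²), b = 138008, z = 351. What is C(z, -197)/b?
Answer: √162010/552032 ≈ 0.00072913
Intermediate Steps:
C(J, N) = √(J² + N²)/4
C(z, -197)/b = (√(351² + (-197)²)/4)/138008 = (√(123201 + 38809)/4)*(1/138008) = (√162010/4)*(1/138008) = √162010/552032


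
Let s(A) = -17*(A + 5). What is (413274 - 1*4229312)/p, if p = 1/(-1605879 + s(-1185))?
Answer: 6051545565122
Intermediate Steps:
s(A) = -85 - 17*A (s(A) = -17*(5 + A) = -85 - 17*A)
p = -1/1585819 (p = 1/(-1605879 + (-85 - 17*(-1185))) = 1/(-1605879 + (-85 + 20145)) = 1/(-1605879 + 20060) = 1/(-1585819) = -1/1585819 ≈ -6.3059e-7)
(413274 - 1*4229312)/p = (413274 - 1*4229312)/(-1/1585819) = (413274 - 4229312)*(-1585819) = -3816038*(-1585819) = 6051545565122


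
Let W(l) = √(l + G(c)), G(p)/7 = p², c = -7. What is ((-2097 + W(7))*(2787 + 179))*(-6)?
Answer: 37318212 - 88980*√14 ≈ 3.6985e+7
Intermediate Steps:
G(p) = 7*p²
W(l) = √(343 + l) (W(l) = √(l + 7*(-7)²) = √(l + 7*49) = √(l + 343) = √(343 + l))
((-2097 + W(7))*(2787 + 179))*(-6) = ((-2097 + √(343 + 7))*(2787 + 179))*(-6) = ((-2097 + √350)*2966)*(-6) = ((-2097 + 5*√14)*2966)*(-6) = (-6219702 + 14830*√14)*(-6) = 37318212 - 88980*√14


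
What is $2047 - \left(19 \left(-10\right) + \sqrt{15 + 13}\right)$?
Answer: $2237 - 2 \sqrt{7} \approx 2231.7$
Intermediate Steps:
$2047 - \left(19 \left(-10\right) + \sqrt{15 + 13}\right) = 2047 - \left(-190 + \sqrt{28}\right) = 2047 - \left(-190 + 2 \sqrt{7}\right) = 2047 + \left(190 - 2 \sqrt{7}\right) = 2237 - 2 \sqrt{7}$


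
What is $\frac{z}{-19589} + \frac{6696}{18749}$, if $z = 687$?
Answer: $\frac{118287381}{367274161} \approx 0.32207$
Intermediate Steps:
$\frac{z}{-19589} + \frac{6696}{18749} = \frac{687}{-19589} + \frac{6696}{18749} = 687 \left(- \frac{1}{19589}\right) + 6696 \cdot \frac{1}{18749} = - \frac{687}{19589} + \frac{6696}{18749} = \frac{118287381}{367274161}$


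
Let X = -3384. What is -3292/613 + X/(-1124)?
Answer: -406454/172253 ≈ -2.3596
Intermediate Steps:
-3292/613 + X/(-1124) = -3292/613 - 3384/(-1124) = -3292*1/613 - 3384*(-1/1124) = -3292/613 + 846/281 = -406454/172253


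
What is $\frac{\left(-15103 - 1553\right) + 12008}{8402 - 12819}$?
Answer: $\frac{664}{631} \approx 1.0523$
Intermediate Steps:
$\frac{\left(-15103 - 1553\right) + 12008}{8402 - 12819} = \frac{\left(-15103 - 1553\right) + 12008}{-4417} = \left(-16656 + 12008\right) \left(- \frac{1}{4417}\right) = \left(-4648\right) \left(- \frac{1}{4417}\right) = \frac{664}{631}$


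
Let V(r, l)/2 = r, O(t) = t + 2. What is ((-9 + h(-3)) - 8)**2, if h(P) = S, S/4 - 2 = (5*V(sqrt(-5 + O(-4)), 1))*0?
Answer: 81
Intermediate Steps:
O(t) = 2 + t
V(r, l) = 2*r
S = 8 (S = 8 + 4*((5*(2*sqrt(-5 + (2 - 4))))*0) = 8 + 4*((5*(2*sqrt(-5 - 2)))*0) = 8 + 4*((5*(2*sqrt(-7)))*0) = 8 + 4*((5*(2*(I*sqrt(7))))*0) = 8 + 4*((5*(2*I*sqrt(7)))*0) = 8 + 4*((10*I*sqrt(7))*0) = 8 + 4*0 = 8 + 0 = 8)
h(P) = 8
((-9 + h(-3)) - 8)**2 = ((-9 + 8) - 8)**2 = (-1 - 8)**2 = (-9)**2 = 81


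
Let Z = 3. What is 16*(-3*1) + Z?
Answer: -45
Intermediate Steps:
16*(-3*1) + Z = 16*(-3*1) + 3 = 16*(-3) + 3 = -48 + 3 = -45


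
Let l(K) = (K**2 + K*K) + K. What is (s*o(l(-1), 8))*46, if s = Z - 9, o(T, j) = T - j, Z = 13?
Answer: -1288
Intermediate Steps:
l(K) = K + 2*K**2 (l(K) = (K**2 + K**2) + K = 2*K**2 + K = K + 2*K**2)
s = 4 (s = 13 - 9 = 4)
(s*o(l(-1), 8))*46 = (4*(-(1 + 2*(-1)) - 1*8))*46 = (4*(-(1 - 2) - 8))*46 = (4*(-1*(-1) - 8))*46 = (4*(1 - 8))*46 = (4*(-7))*46 = -28*46 = -1288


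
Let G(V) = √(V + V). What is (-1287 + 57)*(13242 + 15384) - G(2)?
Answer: -35209982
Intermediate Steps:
G(V) = √2*√V (G(V) = √(2*V) = √2*√V)
(-1287 + 57)*(13242 + 15384) - G(2) = (-1287 + 57)*(13242 + 15384) - √2*√2 = -1230*28626 - 1*2 = -35209980 - 2 = -35209982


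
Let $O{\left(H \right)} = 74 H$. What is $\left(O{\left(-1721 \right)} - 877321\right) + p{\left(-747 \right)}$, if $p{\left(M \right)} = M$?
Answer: $-1005422$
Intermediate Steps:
$\left(O{\left(-1721 \right)} - 877321\right) + p{\left(-747 \right)} = \left(74 \left(-1721\right) - 877321\right) - 747 = \left(-127354 - 877321\right) - 747 = -1004675 - 747 = -1005422$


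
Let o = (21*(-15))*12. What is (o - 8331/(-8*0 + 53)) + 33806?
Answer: 1583047/53 ≈ 29869.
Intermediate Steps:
o = -3780 (o = -315*12 = -3780)
(o - 8331/(-8*0 + 53)) + 33806 = (-3780 - 8331/(-8*0 + 53)) + 33806 = (-3780 - 8331/(0 + 53)) + 33806 = (-3780 - 8331/53) + 33806 = -208671/53 + 33806 = 1583047/53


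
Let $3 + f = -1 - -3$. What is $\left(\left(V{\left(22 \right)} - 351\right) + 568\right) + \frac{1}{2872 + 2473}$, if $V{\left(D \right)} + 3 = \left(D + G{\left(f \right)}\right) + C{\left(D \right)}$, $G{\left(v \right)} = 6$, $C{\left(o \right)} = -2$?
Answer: $\frac{1282801}{5345} \approx 240.0$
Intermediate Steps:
$f = -1$ ($f = -3 - -2 = -3 + \left(-1 + 3\right) = -3 + 2 = -1$)
$V{\left(D \right)} = 1 + D$ ($V{\left(D \right)} = -3 + \left(\left(D + 6\right) - 2\right) = -3 + \left(\left(6 + D\right) - 2\right) = -3 + \left(4 + D\right) = 1 + D$)
$\left(\left(V{\left(22 \right)} - 351\right) + 568\right) + \frac{1}{2872 + 2473} = \left(\left(\left(1 + 22\right) - 351\right) + 568\right) + \frac{1}{2872 + 2473} = \left(\left(23 - 351\right) + 568\right) + \frac{1}{5345} = \left(-328 + 568\right) + \frac{1}{5345} = 240 + \frac{1}{5345} = \frac{1282801}{5345}$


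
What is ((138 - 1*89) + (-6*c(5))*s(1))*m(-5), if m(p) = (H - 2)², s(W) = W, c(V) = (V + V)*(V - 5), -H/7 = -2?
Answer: 7056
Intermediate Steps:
H = 14 (H = -7*(-2) = 14)
c(V) = 2*V*(-5 + V) (c(V) = (2*V)*(-5 + V) = 2*V*(-5 + V))
m(p) = 144 (m(p) = (14 - 2)² = 12² = 144)
((138 - 1*89) + (-6*c(5))*s(1))*m(-5) = ((138 - 1*89) - 12*5*(-5 + 5)*1)*144 = ((138 - 89) - 12*5*0*1)*144 = (49 - 6*0*1)*144 = (49 + 0*1)*144 = (49 + 0)*144 = 49*144 = 7056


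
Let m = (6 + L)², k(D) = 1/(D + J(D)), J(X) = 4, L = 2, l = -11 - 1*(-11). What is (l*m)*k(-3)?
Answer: 0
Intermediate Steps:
l = 0 (l = -11 + 11 = 0)
k(D) = 1/(4 + D) (k(D) = 1/(D + 4) = 1/(4 + D))
m = 64 (m = (6 + 2)² = 8² = 64)
(l*m)*k(-3) = (0*64)/(4 - 3) = 0/1 = 0*1 = 0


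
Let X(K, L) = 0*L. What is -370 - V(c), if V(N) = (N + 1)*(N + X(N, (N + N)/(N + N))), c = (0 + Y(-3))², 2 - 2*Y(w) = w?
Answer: -6645/16 ≈ -415.31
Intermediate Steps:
Y(w) = 1 - w/2
X(K, L) = 0
c = 25/4 (c = (0 + (1 - ½*(-3)))² = (0 + (1 + 3/2))² = (0 + 5/2)² = (5/2)² = 25/4 ≈ 6.2500)
V(N) = N*(1 + N) (V(N) = (N + 1)*(N + 0) = (1 + N)*N = N*(1 + N))
-370 - V(c) = -370 - 25*(1 + 25/4)/4 = -370 - 25*29/(4*4) = -370 - 1*725/16 = -370 - 725/16 = -6645/16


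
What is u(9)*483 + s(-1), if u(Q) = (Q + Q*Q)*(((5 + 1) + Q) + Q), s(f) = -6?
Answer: 1043274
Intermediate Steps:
u(Q) = (6 + 2*Q)*(Q + Q²) (u(Q) = (Q + Q²)*((6 + Q) + Q) = (Q + Q²)*(6 + 2*Q) = (6 + 2*Q)*(Q + Q²))
u(9)*483 + s(-1) = (2*9*(3 + 9² + 4*9))*483 - 6 = (2*9*(3 + 81 + 36))*483 - 6 = (2*9*120)*483 - 6 = 2160*483 - 6 = 1043280 - 6 = 1043274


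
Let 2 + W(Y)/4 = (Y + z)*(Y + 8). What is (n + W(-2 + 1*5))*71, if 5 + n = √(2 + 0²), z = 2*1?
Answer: 14697 + 71*√2 ≈ 14797.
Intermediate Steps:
z = 2
n = -5 + √2 (n = -5 + √(2 + 0²) = -5 + √(2 + 0) = -5 + √2 ≈ -3.5858)
W(Y) = -8 + 4*(2 + Y)*(8 + Y) (W(Y) = -8 + 4*((Y + 2)*(Y + 8)) = -8 + 4*((2 + Y)*(8 + Y)) = -8 + 4*(2 + Y)*(8 + Y))
(n + W(-2 + 1*5))*71 = ((-5 + √2) + (56 + 4*(-2 + 1*5)² + 40*(-2 + 1*5)))*71 = ((-5 + √2) + (56 + 4*(-2 + 5)² + 40*(-2 + 5)))*71 = ((-5 + √2) + (56 + 4*3² + 40*3))*71 = ((-5 + √2) + (56 + 4*9 + 120))*71 = ((-5 + √2) + (56 + 36 + 120))*71 = ((-5 + √2) + 212)*71 = (207 + √2)*71 = 14697 + 71*√2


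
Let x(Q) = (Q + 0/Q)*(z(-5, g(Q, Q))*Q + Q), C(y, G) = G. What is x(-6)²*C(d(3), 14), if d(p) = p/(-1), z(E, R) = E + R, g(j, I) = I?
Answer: 1814400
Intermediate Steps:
d(p) = -p (d(p) = p*(-1) = -p)
x(Q) = Q*(Q + Q*(-5 + Q)) (x(Q) = (Q + 0/Q)*((-5 + Q)*Q + Q) = (Q + 0)*(Q*(-5 + Q) + Q) = Q*(Q + Q*(-5 + Q)))
x(-6)²*C(d(3), 14) = ((-6)²*(-4 - 6))²*14 = (36*(-10))²*14 = (-360)²*14 = 129600*14 = 1814400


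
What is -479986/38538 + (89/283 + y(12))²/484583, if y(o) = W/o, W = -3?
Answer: -149025161889392155/11965206678633648 ≈ -12.455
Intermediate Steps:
y(o) = -3/o
-479986/38538 + (89/283 + y(12))²/484583 = -479986/38538 + (89/283 - 3/12)²/484583 = -479986*1/38538 + (89*(1/283) - 3*1/12)²*(1/484583) = -239993/19269 + (89/283 - ¼)²*(1/484583) = -239993/19269 + (73/1132)²*(1/484583) = -239993/19269 + (5329/1281424)*(1/484583) = -239993/19269 + 5329/620956286192 = -149025161889392155/11965206678633648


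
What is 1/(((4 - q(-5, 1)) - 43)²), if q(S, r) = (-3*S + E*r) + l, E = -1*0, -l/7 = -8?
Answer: 1/12100 ≈ 8.2645e-5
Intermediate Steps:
l = 56 (l = -7*(-8) = 56)
E = 0
q(S, r) = 56 - 3*S (q(S, r) = (-3*S + 0*r) + 56 = (-3*S + 0) + 56 = -3*S + 56 = 56 - 3*S)
1/(((4 - q(-5, 1)) - 43)²) = 1/(((4 - (56 - 3*(-5))) - 43)²) = 1/(((4 - (56 + 15)) - 43)²) = 1/(((4 - 1*71) - 43)²) = 1/(((4 - 71) - 43)²) = 1/((-67 - 43)²) = 1/((-110)²) = 1/12100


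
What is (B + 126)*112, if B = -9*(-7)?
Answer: 21168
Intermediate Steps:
B = 63
(B + 126)*112 = (63 + 126)*112 = 189*112 = 21168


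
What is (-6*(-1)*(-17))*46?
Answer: -4692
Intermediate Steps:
(-6*(-1)*(-17))*46 = (6*(-17))*46 = -102*46 = -4692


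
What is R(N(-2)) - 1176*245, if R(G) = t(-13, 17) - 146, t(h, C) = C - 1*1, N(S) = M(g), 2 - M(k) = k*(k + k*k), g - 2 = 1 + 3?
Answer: -288250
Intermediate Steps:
g = 6 (g = 2 + (1 + 3) = 2 + 4 = 6)
M(k) = 2 - k*(k + k²) (M(k) = 2 - k*(k + k*k) = 2 - k*(k + k²))
N(S) = -250 (N(S) = 2 - 1*6² - 1*6³ = 2 - 1*36 - 1*216 = 2 - 36 - 216 = -250)
t(h, C) = -1 + C (t(h, C) = C - 1 = -1 + C)
R(G) = -130 (R(G) = (-1 + 17) - 146 = 16 - 146 = -130)
R(N(-2)) - 1176*245 = -130 - 1176*245 = -130 - 1*288120 = -130 - 288120 = -288250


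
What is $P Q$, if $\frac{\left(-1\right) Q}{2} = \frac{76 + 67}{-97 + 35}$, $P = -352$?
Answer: $- \frac{50336}{31} \approx -1623.7$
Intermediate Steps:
$Q = \frac{143}{31}$ ($Q = - 2 \frac{76 + 67}{-97 + 35} = - 2 \frac{143}{-62} = - 2 \cdot 143 \left(- \frac{1}{62}\right) = \left(-2\right) \left(- \frac{143}{62}\right) = \frac{143}{31} \approx 4.6129$)
$P Q = \left(-352\right) \frac{143}{31} = - \frac{50336}{31}$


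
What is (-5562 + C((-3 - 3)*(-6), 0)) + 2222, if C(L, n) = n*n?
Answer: -3340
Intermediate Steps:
C(L, n) = n²
(-5562 + C((-3 - 3)*(-6), 0)) + 2222 = (-5562 + 0²) + 2222 = (-5562 + 0) + 2222 = -5562 + 2222 = -3340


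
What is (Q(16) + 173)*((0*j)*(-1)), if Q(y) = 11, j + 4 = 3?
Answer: 0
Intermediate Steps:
j = -1 (j = -4 + 3 = -1)
(Q(16) + 173)*((0*j)*(-1)) = (11 + 173)*((0*(-1))*(-1)) = 184*(0*(-1)) = 184*0 = 0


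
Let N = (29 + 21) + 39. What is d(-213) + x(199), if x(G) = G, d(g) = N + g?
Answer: 75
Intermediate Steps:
N = 89 (N = 50 + 39 = 89)
d(g) = 89 + g
d(-213) + x(199) = (89 - 213) + 199 = -124 + 199 = 75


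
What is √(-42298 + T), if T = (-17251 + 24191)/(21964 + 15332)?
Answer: I*√102145667603/1554 ≈ 205.66*I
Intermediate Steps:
T = 1735/9324 (T = 6940/37296 = 6940*(1/37296) = 1735/9324 ≈ 0.18608)
√(-42298 + T) = √(-42298 + 1735/9324) = √(-394384817/9324) = I*√102145667603/1554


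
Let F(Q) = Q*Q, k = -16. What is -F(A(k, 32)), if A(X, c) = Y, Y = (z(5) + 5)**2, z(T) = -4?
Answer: -1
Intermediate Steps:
Y = 1 (Y = (-4 + 5)**2 = 1**2 = 1)
A(X, c) = 1
F(Q) = Q**2
-F(A(k, 32)) = -1*1**2 = -1*1 = -1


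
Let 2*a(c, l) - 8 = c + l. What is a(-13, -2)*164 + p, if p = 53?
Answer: -521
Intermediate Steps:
a(c, l) = 4 + c/2 + l/2 (a(c, l) = 4 + (c + l)/2 = 4 + (c/2 + l/2) = 4 + c/2 + l/2)
a(-13, -2)*164 + p = (4 + (½)*(-13) + (½)*(-2))*164 + 53 = (4 - 13/2 - 1)*164 + 53 = -7/2*164 + 53 = -574 + 53 = -521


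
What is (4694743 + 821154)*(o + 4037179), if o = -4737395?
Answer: -3862319333752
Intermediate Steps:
(4694743 + 821154)*(o + 4037179) = (4694743 + 821154)*(-4737395 + 4037179) = 5515897*(-700216) = -3862319333752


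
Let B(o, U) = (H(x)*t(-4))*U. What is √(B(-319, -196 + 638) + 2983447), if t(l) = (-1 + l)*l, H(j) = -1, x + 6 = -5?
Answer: √2974607 ≈ 1724.7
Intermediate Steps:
x = -11 (x = -6 - 5 = -11)
t(l) = l*(-1 + l)
B(o, U) = -20*U (B(o, U) = (-(-4)*(-1 - 4))*U = (-(-4)*(-5))*U = (-1*20)*U = -20*U)
√(B(-319, -196 + 638) + 2983447) = √(-20*(-196 + 638) + 2983447) = √(-20*442 + 2983447) = √(-8840 + 2983447) = √2974607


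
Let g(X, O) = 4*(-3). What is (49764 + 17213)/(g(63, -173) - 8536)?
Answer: -66977/8548 ≈ -7.8354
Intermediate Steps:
g(X, O) = -12
(49764 + 17213)/(g(63, -173) - 8536) = (49764 + 17213)/(-12 - 8536) = 66977/(-8548) = 66977*(-1/8548) = -66977/8548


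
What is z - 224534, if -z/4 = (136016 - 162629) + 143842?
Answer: -693450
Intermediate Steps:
z = -468916 (z = -4*((136016 - 162629) + 143842) = -4*(-26613 + 143842) = -4*117229 = -468916)
z - 224534 = -468916 - 224534 = -693450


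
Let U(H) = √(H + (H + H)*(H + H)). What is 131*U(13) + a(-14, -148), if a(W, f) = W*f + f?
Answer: 1924 + 131*√689 ≈ 5362.6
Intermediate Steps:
a(W, f) = f + W*f
U(H) = √(H + 4*H²) (U(H) = √(H + (2*H)*(2*H)) = √(H + 4*H²))
131*U(13) + a(-14, -148) = 131*√(13*(1 + 4*13)) - 148*(1 - 14) = 131*√(13*(1 + 52)) - 148*(-13) = 131*√(13*53) + 1924 = 131*√689 + 1924 = 1924 + 131*√689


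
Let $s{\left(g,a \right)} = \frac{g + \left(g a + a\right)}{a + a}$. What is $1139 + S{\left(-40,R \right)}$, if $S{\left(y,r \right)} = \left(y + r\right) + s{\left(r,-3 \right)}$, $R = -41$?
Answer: $\frac{6269}{6} \approx 1044.8$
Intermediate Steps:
$s{\left(g,a \right)} = \frac{a + g + a g}{2 a}$ ($s{\left(g,a \right)} = \frac{g + \left(a g + a\right)}{2 a} = \left(g + \left(a + a g\right)\right) \frac{1}{2 a} = \left(a + g + a g\right) \frac{1}{2 a} = \frac{a + g + a g}{2 a}$)
$S{\left(y,r \right)} = \frac{1}{2} + y + \frac{4 r}{3}$ ($S{\left(y,r \right)} = \left(y + r\right) + \frac{r - 3 \left(1 + r\right)}{2 \left(-3\right)} = \left(r + y\right) + \frac{1}{2} \left(- \frac{1}{3}\right) \left(r - \left(3 + 3 r\right)\right) = \left(r + y\right) + \frac{1}{2} \left(- \frac{1}{3}\right) \left(-3 - 2 r\right) = \left(r + y\right) + \left(\frac{1}{2} + \frac{r}{3}\right) = \frac{1}{2} + y + \frac{4 r}{3}$)
$1139 + S{\left(-40,R \right)} = 1139 + \left(\frac{1}{2} - 40 + \frac{4}{3} \left(-41\right)\right) = 1139 - \frac{565}{6} = \frac{6269}{6}$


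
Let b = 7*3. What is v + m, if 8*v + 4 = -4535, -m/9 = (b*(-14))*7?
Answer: 143637/8 ≈ 17955.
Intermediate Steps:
b = 21
m = 18522 (m = -9*21*(-14)*7 = -(-2646)*7 = -9*(-2058) = 18522)
v = -4539/8 (v = -½ + (⅛)*(-4535) = -½ - 4535/8 = -4539/8 ≈ -567.38)
v + m = -4539/8 + 18522 = 143637/8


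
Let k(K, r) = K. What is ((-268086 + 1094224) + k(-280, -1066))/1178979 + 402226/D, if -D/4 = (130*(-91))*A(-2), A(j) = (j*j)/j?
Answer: -66009467689/18596428760 ≈ -3.5496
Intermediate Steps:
A(j) = j (A(j) = j²/j = j)
D = -94640 (D = -4*130*(-91)*(-2) = -(-47320)*(-2) = -4*23660 = -94640)
((-268086 + 1094224) + k(-280, -1066))/1178979 + 402226/D = ((-268086 + 1094224) - 280)/1178979 + 402226/(-94640) = (826138 - 280)*(1/1178979) + 402226*(-1/94640) = 825858*(1/1178979) - 201113/47320 = 275286/392993 - 201113/47320 = -66009467689/18596428760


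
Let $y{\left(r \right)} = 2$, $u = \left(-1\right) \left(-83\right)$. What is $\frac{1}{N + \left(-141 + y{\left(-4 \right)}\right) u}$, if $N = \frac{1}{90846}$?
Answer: $- \frac{90846}{1048090301} \approx -8.6678 \cdot 10^{-5}$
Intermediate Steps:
$u = 83$
$N = \frac{1}{90846} \approx 1.1008 \cdot 10^{-5}$
$\frac{1}{N + \left(-141 + y{\left(-4 \right)}\right) u} = \frac{1}{\frac{1}{90846} + \left(-141 + 2\right) 83} = \frac{1}{\frac{1}{90846} - 11537} = \frac{1}{- \frac{1048090301}{90846}} = - \frac{90846}{1048090301}$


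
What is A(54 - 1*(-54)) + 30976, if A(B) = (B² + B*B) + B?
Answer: 54412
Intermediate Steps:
A(B) = B + 2*B² (A(B) = (B² + B²) + B = 2*B² + B = B + 2*B²)
A(54 - 1*(-54)) + 30976 = (54 - 1*(-54))*(1 + 2*(54 - 1*(-54))) + 30976 = (54 + 54)*(1 + 2*(54 + 54)) + 30976 = 108*(1 + 2*108) + 30976 = 108*(1 + 216) + 30976 = 108*217 + 30976 = 23436 + 30976 = 54412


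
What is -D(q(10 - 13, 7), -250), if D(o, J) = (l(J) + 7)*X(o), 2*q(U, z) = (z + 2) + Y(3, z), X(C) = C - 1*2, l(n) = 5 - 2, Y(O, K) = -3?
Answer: -10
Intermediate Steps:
l(n) = 3
X(C) = -2 + C (X(C) = C - 2 = -2 + C)
q(U, z) = -½ + z/2 (q(U, z) = ((z + 2) - 3)/2 = ((2 + z) - 3)/2 = (-1 + z)/2 = -½ + z/2)
D(o, J) = -20 + 10*o (D(o, J) = (3 + 7)*(-2 + o) = 10*(-2 + o) = -20 + 10*o)
-D(q(10 - 13, 7), -250) = -(-20 + 10*(-½ + (½)*7)) = -(-20 + 10*(-½ + 7/2)) = -(-20 + 10*3) = -(-20 + 30) = -1*10 = -10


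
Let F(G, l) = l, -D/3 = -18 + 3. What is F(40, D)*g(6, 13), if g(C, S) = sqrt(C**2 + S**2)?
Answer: 45*sqrt(205) ≈ 644.30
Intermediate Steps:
D = 45 (D = -3*(-18 + 3) = -3*(-15) = 45)
F(40, D)*g(6, 13) = 45*sqrt(6**2 + 13**2) = 45*sqrt(36 + 169) = 45*sqrt(205)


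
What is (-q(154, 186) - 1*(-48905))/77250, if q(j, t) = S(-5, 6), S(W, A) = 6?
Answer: 48899/77250 ≈ 0.63300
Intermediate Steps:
q(j, t) = 6
(-q(154, 186) - 1*(-48905))/77250 = (-1*6 - 1*(-48905))/77250 = (-6 + 48905)*(1/77250) = 48899*(1/77250) = 48899/77250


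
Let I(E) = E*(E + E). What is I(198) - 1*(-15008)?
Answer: 93416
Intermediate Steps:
I(E) = 2*E² (I(E) = E*(2*E) = 2*E²)
I(198) - 1*(-15008) = 2*198² - 1*(-15008) = 2*39204 + 15008 = 78408 + 15008 = 93416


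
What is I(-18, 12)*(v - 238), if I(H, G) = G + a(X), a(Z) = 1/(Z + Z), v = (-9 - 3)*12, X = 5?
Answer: -23111/5 ≈ -4622.2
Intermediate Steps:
v = -144 (v = -12*12 = -144)
a(Z) = 1/(2*Z)
I(H, G) = 1/10 + G (I(H, G) = G + (1/2)/5 = G + (1/2)*(1/5) = G + 1/10 = 1/10 + G)
I(-18, 12)*(v - 238) = (1/10 + 12)*(-144 - 238) = (121/10)*(-382) = -23111/5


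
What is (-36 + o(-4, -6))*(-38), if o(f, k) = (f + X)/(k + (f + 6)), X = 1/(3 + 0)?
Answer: 7999/6 ≈ 1333.2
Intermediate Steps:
X = 1/3 ≈ 0.33333
o(f, k) = (1/3 + f)/(6 + f + k) (o(f, k) = (f + 1/3)/(k + (f + 6)) = (1/3 + f)/(k + (6 + f)) = (1/3 + f)/(6 + f + k))
(-36 + o(-4, -6))*(-38) = (-36 + (1/3 - 4)/(6 - 4 - 6))*(-38) = (-36 - 11/3/(-4))*(-38) = (-36 - 1/4*(-11/3))*(-38) = (-36 + 11/12)*(-38) = -421/12*(-38) = 7999/6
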